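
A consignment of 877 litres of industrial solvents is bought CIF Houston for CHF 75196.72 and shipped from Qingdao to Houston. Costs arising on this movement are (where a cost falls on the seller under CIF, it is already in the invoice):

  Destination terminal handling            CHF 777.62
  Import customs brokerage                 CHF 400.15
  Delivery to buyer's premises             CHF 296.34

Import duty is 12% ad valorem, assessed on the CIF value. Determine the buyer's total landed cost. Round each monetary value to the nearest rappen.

Total landed cost: CHF 85694.44

CIF: the seller pays costs through ocean freight and marine insurance to the destination port.
The CIF price already equals the CIF value: 75196.72
Import duty = 75196.72 × 12% = 9023.61
Buyer bears: destination terminal 777.62 + brokerage 400.15 + delivery 296.34 + duty 9023.61 = 10497.72
Landed cost = invoice 75196.72 + 10497.72 = 85694.44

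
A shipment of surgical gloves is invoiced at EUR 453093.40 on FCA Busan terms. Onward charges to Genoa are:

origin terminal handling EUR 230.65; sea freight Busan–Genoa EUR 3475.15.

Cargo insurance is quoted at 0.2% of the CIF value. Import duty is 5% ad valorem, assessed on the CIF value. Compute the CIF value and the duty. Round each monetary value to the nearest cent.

CIF value: EUR 457714.63; import duty: EUR 22885.73

Let C be the CIF value. C = FCA price + pre-shipment costs + freight + 0.2% × C
C − 0.2% × C = 453093.40 + 230.65 + 3475.15
0.998 × C = 456799.20
C = 456799.20 / 0.998 = 457714.63
Insurance premium = 0.2% × 457714.63 = 915.43
Import duty = 457714.63 × 5% = 22885.73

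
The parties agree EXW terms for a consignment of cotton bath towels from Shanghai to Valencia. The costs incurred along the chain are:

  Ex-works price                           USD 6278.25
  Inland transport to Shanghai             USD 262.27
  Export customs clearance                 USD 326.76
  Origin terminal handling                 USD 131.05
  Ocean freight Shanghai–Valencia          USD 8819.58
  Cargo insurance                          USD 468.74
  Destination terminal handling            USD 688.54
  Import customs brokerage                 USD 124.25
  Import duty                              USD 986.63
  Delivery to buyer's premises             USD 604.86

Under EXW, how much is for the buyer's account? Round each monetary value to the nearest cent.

EXW: the seller makes goods available at their premises; the buyer bears all onward costs.
Seller's account: goods 6278.25 = 6278.25
Buyer's account: inland to port 262.27 + export clearance 326.76 + origin terminal 131.05 + freight 8819.58 + insurance 468.74 + destination terminal 688.54 + brokerage 124.25 + duty 986.63 + delivery 604.86 = 12412.68

Buyer's account: USD 12412.68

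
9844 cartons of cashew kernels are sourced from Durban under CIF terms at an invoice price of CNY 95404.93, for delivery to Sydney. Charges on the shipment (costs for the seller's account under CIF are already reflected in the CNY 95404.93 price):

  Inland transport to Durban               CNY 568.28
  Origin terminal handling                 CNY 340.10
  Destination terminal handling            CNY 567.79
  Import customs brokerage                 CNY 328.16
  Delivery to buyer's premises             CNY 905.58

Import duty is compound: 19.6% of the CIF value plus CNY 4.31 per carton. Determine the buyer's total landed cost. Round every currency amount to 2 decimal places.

CIF: the seller pays costs through ocean freight and marine insurance to the destination port.
Already in the invoice (seller's account under CIF): inland to port, origin terminal — exclude.
The CIF price already equals the CIF value: 95404.93
Ad valorem component: 95404.93 × 19.6% = 18699.37
Specific component: 9844 × 4.31 = 42427.64
Import duty = 18699.37 + 42427.64 = 61127.01
Buyer bears: destination terminal 567.79 + brokerage 328.16 + delivery 905.58 + duty 61127.01 = 62928.54
Landed cost = invoice 95404.93 + 62928.54 = 158333.47

Total landed cost: CNY 158333.47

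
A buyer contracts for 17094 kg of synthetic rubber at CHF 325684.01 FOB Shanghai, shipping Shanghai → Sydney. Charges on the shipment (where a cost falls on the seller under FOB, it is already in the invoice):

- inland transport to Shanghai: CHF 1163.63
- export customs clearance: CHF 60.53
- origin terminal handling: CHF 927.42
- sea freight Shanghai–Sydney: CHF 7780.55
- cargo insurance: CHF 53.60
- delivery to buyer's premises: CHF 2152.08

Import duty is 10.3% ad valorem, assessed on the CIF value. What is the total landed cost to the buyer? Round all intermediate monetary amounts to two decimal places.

Total landed cost: CHF 370022.61

FOB: the seller bears costs until goods are on board at the origin port; the buyer bears freight, insurance and all costs thereafter.
Already in the invoice (seller's account under FOB): inland to port, export clearance, origin terminal — exclude.
CIF value = FOB price + freight + insurance = 325684.01 + 7780.55 + 53.60 = 333518.16
Import duty = 333518.16 × 10.3% = 34352.37
Buyer bears: freight 7780.55 + insurance 53.60 + delivery 2152.08 + duty 34352.37 = 44338.60
Landed cost = invoice 325684.01 + 44338.60 = 370022.61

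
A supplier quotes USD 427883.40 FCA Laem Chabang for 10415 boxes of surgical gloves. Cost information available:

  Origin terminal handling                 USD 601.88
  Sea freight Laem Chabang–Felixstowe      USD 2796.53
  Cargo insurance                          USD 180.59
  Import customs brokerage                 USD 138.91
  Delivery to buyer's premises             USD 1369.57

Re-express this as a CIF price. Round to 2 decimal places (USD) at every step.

Not relevant to the conversion: delivery, brokerage — on the buyer under both terms; not part of either seller's price.
From FCA to CIF, the seller additionally bears: origin terminal, freight, insurance.
CIF price = 427883.40 + 601.88 + 2796.53 + 180.59 = 431462.40

CIF price: USD 431462.40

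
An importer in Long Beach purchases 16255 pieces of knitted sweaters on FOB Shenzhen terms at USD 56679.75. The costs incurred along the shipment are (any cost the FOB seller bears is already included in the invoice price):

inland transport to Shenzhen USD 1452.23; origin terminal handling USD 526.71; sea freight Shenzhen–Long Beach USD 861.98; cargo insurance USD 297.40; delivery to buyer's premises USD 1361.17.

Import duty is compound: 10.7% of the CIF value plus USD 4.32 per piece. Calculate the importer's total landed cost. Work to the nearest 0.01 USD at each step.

FOB: the seller bears costs until goods are on board at the origin port; the buyer bears freight, insurance and all costs thereafter.
Already in the invoice (seller's account under FOB): inland to port, origin terminal — exclude.
CIF value = FOB price + freight + insurance = 56679.75 + 861.98 + 297.40 = 57839.13
Ad valorem component: 57839.13 × 10.7% = 6188.79
Specific component: 16255 × 4.32 = 70221.60
Import duty = 6188.79 + 70221.60 = 76410.39
Buyer bears: freight 861.98 + insurance 297.40 + delivery 1361.17 + duty 76410.39 = 78930.94
Landed cost = invoice 56679.75 + 78930.94 = 135610.69

Total landed cost: USD 135610.69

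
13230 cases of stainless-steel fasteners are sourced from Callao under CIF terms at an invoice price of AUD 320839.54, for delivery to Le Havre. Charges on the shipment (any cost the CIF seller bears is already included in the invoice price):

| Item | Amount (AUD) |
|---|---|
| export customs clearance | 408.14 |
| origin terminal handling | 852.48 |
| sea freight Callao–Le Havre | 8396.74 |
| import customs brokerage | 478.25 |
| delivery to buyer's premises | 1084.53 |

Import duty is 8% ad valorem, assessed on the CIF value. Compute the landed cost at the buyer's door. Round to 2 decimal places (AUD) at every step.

CIF: the seller pays costs through ocean freight and marine insurance to the destination port.
Already in the invoice (seller's account under CIF): export clearance, origin terminal, freight — exclude.
The CIF price already equals the CIF value: 320839.54
Import duty = 320839.54 × 8% = 25667.16
Buyer bears: brokerage 478.25 + delivery 1084.53 + duty 25667.16 = 27229.94
Landed cost = invoice 320839.54 + 27229.94 = 348069.48

Total landed cost: AUD 348069.48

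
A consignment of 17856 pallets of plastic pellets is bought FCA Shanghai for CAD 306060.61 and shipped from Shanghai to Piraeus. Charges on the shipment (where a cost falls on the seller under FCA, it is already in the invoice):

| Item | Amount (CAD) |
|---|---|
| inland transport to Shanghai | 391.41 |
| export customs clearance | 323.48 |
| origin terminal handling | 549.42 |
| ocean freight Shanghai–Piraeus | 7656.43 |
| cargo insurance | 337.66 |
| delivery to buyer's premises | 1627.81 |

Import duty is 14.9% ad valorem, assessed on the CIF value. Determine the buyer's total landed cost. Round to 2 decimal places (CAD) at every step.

Total landed cost: CAD 363107.94

FCA: the seller delivers export-cleared goods to the carrier; the buyer bears costs from that point.
Already in the invoice (seller's account under FCA): inland to port, export clearance — exclude.
CIF value = FCA price + origin terminal + freight + insurance = 306060.61 + 549.42 + 7656.43 + 337.66 = 314604.12
Import duty = 314604.12 × 14.9% = 46876.01
Buyer bears: origin terminal 549.42 + freight 7656.43 + insurance 337.66 + delivery 1627.81 + duty 46876.01 = 57047.33
Landed cost = invoice 306060.61 + 57047.33 = 363107.94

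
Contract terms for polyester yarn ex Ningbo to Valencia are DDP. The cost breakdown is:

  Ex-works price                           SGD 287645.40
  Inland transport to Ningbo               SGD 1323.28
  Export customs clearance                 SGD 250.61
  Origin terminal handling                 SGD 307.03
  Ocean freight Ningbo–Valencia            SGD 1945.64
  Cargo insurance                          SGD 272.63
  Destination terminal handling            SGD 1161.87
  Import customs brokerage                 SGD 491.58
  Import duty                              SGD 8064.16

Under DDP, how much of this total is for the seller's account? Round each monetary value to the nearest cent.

Seller's account: SGD 301462.20

DDP: the seller bears all costs including import duty.
Seller's account: goods 287645.40 + inland to port 1323.28 + export clearance 250.61 + origin terminal 307.03 + freight 1945.64 + insurance 272.63 + destination terminal 1161.87 + brokerage 491.58 + duty 8064.16 = 301462.20
Buyer's account: 0.00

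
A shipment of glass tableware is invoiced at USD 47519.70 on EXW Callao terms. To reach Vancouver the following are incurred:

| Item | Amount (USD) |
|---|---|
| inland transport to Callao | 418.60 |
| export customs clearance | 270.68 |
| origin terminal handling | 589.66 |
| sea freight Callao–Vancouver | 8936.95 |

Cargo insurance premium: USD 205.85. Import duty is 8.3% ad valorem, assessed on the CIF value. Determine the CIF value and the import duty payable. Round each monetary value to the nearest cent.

CIF value: USD 57941.44; import duty: USD 4809.14

CIF = EXW price + pre-shipment costs + freight + insurance
CIF = 47519.70 + 418.60 + 270.68 + 589.66 + 8936.95 + 205.85 = 57941.44
Import duty = 57941.44 × 8.3% = 4809.14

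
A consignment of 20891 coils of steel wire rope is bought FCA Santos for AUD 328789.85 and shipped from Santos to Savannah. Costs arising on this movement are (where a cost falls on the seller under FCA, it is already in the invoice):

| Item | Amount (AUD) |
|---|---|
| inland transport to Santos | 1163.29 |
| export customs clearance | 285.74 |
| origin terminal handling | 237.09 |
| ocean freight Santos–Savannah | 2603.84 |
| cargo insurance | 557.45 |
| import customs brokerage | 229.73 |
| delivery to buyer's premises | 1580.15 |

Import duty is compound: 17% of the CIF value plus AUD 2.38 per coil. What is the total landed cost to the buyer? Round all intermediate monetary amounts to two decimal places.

FCA: the seller delivers export-cleared goods to the carrier; the buyer bears costs from that point.
Already in the invoice (seller's account under FCA): inland to port, export clearance — exclude.
CIF value = FCA price + origin terminal + freight + insurance = 328789.85 + 237.09 + 2603.84 + 557.45 = 332188.23
Ad valorem component: 332188.23 × 17% = 56472.00
Specific component: 20891 × 2.38 = 49720.58
Import duty = 56472.00 + 49720.58 = 106192.58
Buyer bears: origin terminal 237.09 + freight 2603.84 + insurance 557.45 + brokerage 229.73 + delivery 1580.15 + duty 106192.58 = 111400.84
Landed cost = invoice 328789.85 + 111400.84 = 440190.69

Total landed cost: AUD 440190.69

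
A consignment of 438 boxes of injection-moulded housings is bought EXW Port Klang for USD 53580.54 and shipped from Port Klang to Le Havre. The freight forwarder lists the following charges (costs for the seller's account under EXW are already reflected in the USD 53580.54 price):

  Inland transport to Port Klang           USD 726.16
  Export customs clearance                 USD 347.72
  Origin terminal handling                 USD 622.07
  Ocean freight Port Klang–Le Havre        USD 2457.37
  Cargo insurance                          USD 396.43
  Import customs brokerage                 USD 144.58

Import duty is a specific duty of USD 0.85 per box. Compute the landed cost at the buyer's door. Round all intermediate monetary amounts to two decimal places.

Total landed cost: USD 58647.17

EXW: the seller makes goods available at their premises; the buyer bears all onward costs.
CIF value = EXW price + inland to port + export clearance + origin terminal + freight + insurance = 53580.54 + 726.16 + 347.72 + 622.07 + 2457.37 + 396.43 = 58130.29
Import duty = 438 × 0.85 = 372.30
Buyer bears: inland to port 726.16 + export clearance 347.72 + origin terminal 622.07 + freight 2457.37 + insurance 396.43 + brokerage 144.58 + duty 372.30 = 5066.63
Landed cost = invoice 53580.54 + 5066.63 = 58647.17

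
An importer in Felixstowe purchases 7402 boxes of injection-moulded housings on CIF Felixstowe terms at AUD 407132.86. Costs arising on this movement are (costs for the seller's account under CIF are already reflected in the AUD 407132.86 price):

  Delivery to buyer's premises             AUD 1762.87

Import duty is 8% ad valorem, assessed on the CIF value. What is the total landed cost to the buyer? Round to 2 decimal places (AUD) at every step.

Total landed cost: AUD 441466.36

CIF: the seller pays costs through ocean freight and marine insurance to the destination port.
The CIF price already equals the CIF value: 407132.86
Import duty = 407132.86 × 8% = 32570.63
Buyer bears: delivery 1762.87 + duty 32570.63 = 34333.50
Landed cost = invoice 407132.86 + 34333.50 = 441466.36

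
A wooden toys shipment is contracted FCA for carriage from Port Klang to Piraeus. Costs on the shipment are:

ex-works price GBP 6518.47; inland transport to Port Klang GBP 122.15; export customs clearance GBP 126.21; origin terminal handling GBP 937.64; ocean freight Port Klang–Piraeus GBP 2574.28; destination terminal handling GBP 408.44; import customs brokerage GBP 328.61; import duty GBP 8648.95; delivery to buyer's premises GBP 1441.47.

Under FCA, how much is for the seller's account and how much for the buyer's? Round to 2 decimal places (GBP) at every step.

FCA: the seller delivers export-cleared goods to the carrier; the buyer bears costs from that point.
Seller's account: goods 6518.47 + inland to port 122.15 + export clearance 126.21 = 6766.83
Buyer's account: origin terminal 937.64 + freight 2574.28 + destination terminal 408.44 + brokerage 328.61 + duty 8648.95 + delivery 1441.47 = 14339.39

Seller: GBP 6766.83; buyer: GBP 14339.39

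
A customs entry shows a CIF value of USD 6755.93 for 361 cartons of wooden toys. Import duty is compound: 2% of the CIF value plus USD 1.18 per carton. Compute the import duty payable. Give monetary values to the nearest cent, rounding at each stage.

Ad valorem component: 6755.93 × 2% = 135.12
Specific component: 361 × 1.18 = 425.98
Import duty = 135.12 + 425.98 = 561.10

Import duty: USD 561.10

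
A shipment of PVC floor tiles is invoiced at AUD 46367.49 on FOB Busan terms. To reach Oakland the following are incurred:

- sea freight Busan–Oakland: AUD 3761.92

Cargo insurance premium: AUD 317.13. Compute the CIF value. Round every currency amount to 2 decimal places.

CIF value: AUD 50446.54

CIF = FOB price + freight + insurance
CIF = 46367.49 + 3761.92 + 317.13 = 50446.54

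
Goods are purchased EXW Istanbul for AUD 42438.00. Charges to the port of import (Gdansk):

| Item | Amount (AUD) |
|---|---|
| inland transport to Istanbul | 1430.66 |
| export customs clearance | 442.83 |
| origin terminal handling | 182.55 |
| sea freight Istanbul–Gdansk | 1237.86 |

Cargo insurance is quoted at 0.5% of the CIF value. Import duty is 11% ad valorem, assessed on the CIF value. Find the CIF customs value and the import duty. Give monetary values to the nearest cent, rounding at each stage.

Let C be the CIF value. C = EXW price + pre-shipment costs + freight + 0.5% × C
C − 0.5% × C = 42438.00 + 1430.66 + 442.83 + 182.55 + 1237.86
0.995 × C = 45731.90
C = 45731.90 / 0.995 = 45961.71
Insurance premium = 0.5% × 45961.71 = 229.81
Import duty = 45961.71 × 11% = 5055.79

CIF value: AUD 45961.71; import duty: AUD 5055.79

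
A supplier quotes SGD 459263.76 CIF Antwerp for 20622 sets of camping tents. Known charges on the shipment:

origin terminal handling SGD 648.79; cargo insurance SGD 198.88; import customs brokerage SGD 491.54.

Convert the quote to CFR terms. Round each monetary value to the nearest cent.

Not relevant to the conversion: origin terminal — on the seller under both CIF and CFR; already in the CIF price and stays in the CFR price. brokerage — on the buyer under both terms; not part of either seller's price.
From CIF to CFR, the seller no longer bears: insurance.
CFR price = 459263.76 − 198.88 = 459064.88

CFR price: SGD 459064.88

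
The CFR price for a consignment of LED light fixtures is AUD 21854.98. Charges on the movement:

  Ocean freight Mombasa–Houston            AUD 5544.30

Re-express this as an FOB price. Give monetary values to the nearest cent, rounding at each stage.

From CFR to FOB, the seller no longer bears: freight.
FOB price = 21854.98 − 5544.30 = 16310.68

FOB price: AUD 16310.68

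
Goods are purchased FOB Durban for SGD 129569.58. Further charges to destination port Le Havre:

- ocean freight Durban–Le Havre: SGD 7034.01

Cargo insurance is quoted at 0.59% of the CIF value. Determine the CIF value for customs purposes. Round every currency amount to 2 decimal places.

CIF value: SGD 137414.33

Let C be the CIF value. C = FOB price + freight + 0.59% × C
C − 0.59% × C = 129569.58 + 7034.01
0.9941 × C = 136603.59
C = 136603.59 / 0.9941 = 137414.33
Insurance premium = 0.59% × 137414.33 = 810.74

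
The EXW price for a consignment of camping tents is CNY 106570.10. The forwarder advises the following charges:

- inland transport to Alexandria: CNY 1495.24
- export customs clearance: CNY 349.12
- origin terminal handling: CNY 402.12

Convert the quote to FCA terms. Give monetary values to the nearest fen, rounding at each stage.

FCA price: CNY 108414.46

Not relevant to the conversion: origin terminal — on the buyer under both terms; not part of either seller's price.
From EXW to FCA, the seller additionally bears: inland to port, export clearance.
FCA price = 106570.10 + 1495.24 + 349.12 = 108414.46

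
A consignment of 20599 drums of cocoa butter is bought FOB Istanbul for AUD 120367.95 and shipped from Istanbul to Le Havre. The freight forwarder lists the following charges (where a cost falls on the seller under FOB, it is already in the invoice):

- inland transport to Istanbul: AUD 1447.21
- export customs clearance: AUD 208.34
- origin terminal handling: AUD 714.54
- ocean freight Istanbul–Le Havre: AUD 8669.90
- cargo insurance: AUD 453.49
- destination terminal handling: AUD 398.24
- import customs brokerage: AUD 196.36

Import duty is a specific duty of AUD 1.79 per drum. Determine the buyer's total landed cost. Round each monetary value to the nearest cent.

FOB: the seller bears costs until goods are on board at the origin port; the buyer bears freight, insurance and all costs thereafter.
Already in the invoice (seller's account under FOB): inland to port, export clearance, origin terminal — exclude.
CIF value = FOB price + freight + insurance = 120367.95 + 8669.90 + 453.49 = 129491.34
Import duty = 20599 × 1.79 = 36872.21
Buyer bears: freight 8669.90 + insurance 453.49 + destination terminal 398.24 + brokerage 196.36 + duty 36872.21 = 46590.20
Landed cost = invoice 120367.95 + 46590.20 = 166958.15

Total landed cost: AUD 166958.15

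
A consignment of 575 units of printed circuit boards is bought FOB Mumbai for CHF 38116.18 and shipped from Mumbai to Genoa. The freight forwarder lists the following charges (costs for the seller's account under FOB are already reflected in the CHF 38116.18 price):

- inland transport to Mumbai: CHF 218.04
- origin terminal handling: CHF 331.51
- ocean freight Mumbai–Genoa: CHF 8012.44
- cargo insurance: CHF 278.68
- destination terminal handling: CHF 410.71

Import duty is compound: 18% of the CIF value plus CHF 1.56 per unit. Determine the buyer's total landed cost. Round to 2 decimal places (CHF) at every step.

FOB: the seller bears costs until goods are on board at the origin port; the buyer bears freight, insurance and all costs thereafter.
Already in the invoice (seller's account under FOB): inland to port, origin terminal — exclude.
CIF value = FOB price + freight + insurance = 38116.18 + 8012.44 + 278.68 = 46407.30
Ad valorem component: 46407.30 × 18% = 8353.31
Specific component: 575 × 1.56 = 897.00
Import duty = 8353.31 + 897.00 = 9250.31
Buyer bears: freight 8012.44 + insurance 278.68 + destination terminal 410.71 + duty 9250.31 = 17952.14
Landed cost = invoice 38116.18 + 17952.14 = 56068.32

Total landed cost: CHF 56068.32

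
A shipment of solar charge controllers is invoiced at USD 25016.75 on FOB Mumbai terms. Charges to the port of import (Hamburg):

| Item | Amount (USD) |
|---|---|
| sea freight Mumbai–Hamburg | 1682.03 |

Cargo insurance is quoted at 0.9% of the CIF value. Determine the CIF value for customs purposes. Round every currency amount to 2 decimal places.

Let C be the CIF value. C = FOB price + freight + 0.9% × C
C − 0.9% × C = 25016.75 + 1682.03
0.991 × C = 26698.78
C = 26698.78 / 0.991 = 26941.25
Insurance premium = 0.9% × 26941.25 = 242.47

CIF value: USD 26941.25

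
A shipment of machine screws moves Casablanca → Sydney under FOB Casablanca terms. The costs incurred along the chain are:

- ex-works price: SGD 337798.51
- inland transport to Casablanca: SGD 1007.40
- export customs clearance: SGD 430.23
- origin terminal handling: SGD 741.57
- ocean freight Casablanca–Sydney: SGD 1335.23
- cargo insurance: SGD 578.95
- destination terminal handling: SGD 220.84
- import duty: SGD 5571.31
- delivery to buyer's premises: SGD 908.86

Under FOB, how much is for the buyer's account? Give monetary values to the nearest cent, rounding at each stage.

Buyer's account: SGD 8615.19

FOB: the seller bears costs until goods are on board at the origin port; the buyer bears freight, insurance and all costs thereafter.
Seller's account: goods 337798.51 + inland to port 1007.40 + export clearance 430.23 + origin terminal 741.57 = 339977.71
Buyer's account: freight 1335.23 + insurance 578.95 + destination terminal 220.84 + duty 5571.31 + delivery 908.86 = 8615.19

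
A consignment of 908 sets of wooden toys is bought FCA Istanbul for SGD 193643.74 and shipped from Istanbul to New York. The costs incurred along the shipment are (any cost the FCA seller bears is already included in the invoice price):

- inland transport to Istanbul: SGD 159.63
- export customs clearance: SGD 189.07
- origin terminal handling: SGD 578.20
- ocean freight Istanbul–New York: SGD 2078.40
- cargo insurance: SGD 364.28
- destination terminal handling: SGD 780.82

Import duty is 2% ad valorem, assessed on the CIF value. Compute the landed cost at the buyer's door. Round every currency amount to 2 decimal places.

FCA: the seller delivers export-cleared goods to the carrier; the buyer bears costs from that point.
Already in the invoice (seller's account under FCA): inland to port, export clearance — exclude.
CIF value = FCA price + origin terminal + freight + insurance = 193643.74 + 578.20 + 2078.40 + 364.28 = 196664.62
Import duty = 196664.62 × 2% = 3933.29
Buyer bears: origin terminal 578.20 + freight 2078.40 + insurance 364.28 + destination terminal 780.82 + duty 3933.29 = 7734.99
Landed cost = invoice 193643.74 + 7734.99 = 201378.73

Total landed cost: SGD 201378.73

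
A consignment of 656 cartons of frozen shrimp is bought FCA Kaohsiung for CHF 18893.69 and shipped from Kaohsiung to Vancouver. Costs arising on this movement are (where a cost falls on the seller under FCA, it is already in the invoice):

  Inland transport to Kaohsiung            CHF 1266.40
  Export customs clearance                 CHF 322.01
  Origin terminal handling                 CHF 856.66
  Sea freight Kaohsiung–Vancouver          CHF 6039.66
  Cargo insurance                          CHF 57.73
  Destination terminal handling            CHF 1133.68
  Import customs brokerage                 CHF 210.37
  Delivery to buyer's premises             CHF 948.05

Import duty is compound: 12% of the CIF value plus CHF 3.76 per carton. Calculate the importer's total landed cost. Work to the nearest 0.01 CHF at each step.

FCA: the seller delivers export-cleared goods to the carrier; the buyer bears costs from that point.
Already in the invoice (seller's account under FCA): inland to port, export clearance — exclude.
CIF value = FCA price + origin terminal + freight + insurance = 18893.69 + 856.66 + 6039.66 + 57.73 = 25847.74
Ad valorem component: 25847.74 × 12% = 3101.73
Specific component: 656 × 3.76 = 2466.56
Import duty = 3101.73 + 2466.56 = 5568.29
Buyer bears: origin terminal 856.66 + freight 6039.66 + insurance 57.73 + destination terminal 1133.68 + brokerage 210.37 + delivery 948.05 + duty 5568.29 = 14814.44
Landed cost = invoice 18893.69 + 14814.44 = 33708.13

Total landed cost: CHF 33708.13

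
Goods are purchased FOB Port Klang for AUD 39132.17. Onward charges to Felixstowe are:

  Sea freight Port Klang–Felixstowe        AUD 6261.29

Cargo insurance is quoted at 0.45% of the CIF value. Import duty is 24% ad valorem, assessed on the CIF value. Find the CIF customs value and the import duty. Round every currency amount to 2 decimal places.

CIF value: AUD 45598.65; import duty: AUD 10943.68

Let C be the CIF value. C = FOB price + freight + 0.45% × C
C − 0.45% × C = 39132.17 + 6261.29
0.9955 × C = 45393.46
C = 45393.46 / 0.9955 = 45598.65
Insurance premium = 0.45% × 45598.65 = 205.19
Import duty = 45598.65 × 24% = 10943.68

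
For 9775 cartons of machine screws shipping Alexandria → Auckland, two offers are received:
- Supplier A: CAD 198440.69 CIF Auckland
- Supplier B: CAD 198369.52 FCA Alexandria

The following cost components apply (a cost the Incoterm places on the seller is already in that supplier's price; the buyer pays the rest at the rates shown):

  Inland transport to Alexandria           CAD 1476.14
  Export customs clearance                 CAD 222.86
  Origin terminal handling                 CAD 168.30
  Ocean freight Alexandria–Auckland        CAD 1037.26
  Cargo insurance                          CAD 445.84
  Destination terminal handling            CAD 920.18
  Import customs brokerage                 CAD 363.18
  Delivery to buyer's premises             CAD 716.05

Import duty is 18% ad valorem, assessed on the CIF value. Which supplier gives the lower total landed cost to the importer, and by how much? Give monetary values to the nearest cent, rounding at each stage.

Supplier A is cheaper by CAD 1864.68

Supplier A (CIF):
The CIF price already equals the CIF value: 198440.69
Import duty = 198440.69 × 18% = 35719.32
Buyer bears (A): 920.18 + 363.18 + 716.05 = 1999.41
Landed cost (A) = invoice 198440.69 + 1999.41 + duty 35719.32 = 236159.42
Supplier B (FCA):
CIF value = FCA price + origin terminal + freight + insurance = 198369.52 + 168.30 + 1037.26 + 445.84 = 200020.92
Import duty = 200020.92 × 18% = 36003.77
Buyer bears (B): 168.30 + 1037.26 + 445.84 + 920.18 + 363.18 + 716.05 = 3650.81
Landed cost (B) = invoice 198369.52 + 3650.81 + duty 36003.77 = 238024.10
Difference = |236159.42 − 238024.10| = 1864.68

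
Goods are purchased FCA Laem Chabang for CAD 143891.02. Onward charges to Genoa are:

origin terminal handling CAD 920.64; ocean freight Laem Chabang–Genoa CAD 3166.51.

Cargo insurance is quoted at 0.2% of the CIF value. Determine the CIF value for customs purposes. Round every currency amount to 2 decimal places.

Let C be the CIF value. C = FCA price + pre-shipment costs + freight + 0.2% × C
C − 0.2% × C = 143891.02 + 920.64 + 3166.51
0.998 × C = 147978.17
C = 147978.17 / 0.998 = 148274.72
Insurance premium = 0.2% × 148274.72 = 296.55

CIF value: CAD 148274.72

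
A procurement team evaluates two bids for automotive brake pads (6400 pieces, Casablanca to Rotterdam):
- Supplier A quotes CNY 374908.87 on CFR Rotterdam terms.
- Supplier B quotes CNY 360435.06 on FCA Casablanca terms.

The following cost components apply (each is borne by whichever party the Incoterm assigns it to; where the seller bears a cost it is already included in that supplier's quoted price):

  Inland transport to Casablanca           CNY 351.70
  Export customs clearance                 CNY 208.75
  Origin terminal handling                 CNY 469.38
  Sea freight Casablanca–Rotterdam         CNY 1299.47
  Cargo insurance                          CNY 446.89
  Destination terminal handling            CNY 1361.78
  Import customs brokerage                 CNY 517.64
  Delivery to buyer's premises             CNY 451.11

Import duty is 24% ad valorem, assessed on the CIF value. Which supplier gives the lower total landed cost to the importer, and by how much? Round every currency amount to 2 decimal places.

Supplier B is cheaper by CNY 15754.15

Supplier A (CFR):
CIF value = CFR price + insurance = 374908.87 + 446.89 = 375355.76
Import duty = 375355.76 × 24% = 90085.38
Buyer bears (A): 446.89 + 1361.78 + 517.64 + 451.11 = 2777.42
Landed cost (A) = invoice 374908.87 + 2777.42 + duty 90085.38 = 467771.67
Supplier B (FCA):
CIF value = FCA price + origin terminal + freight + insurance = 360435.06 + 469.38 + 1299.47 + 446.89 = 362650.80
Import duty = 362650.80 × 24% = 87036.19
Buyer bears (B): 469.38 + 1299.47 + 446.89 + 1361.78 + 517.64 + 451.11 = 4546.27
Landed cost (B) = invoice 360435.06 + 4546.27 + duty 87036.19 = 452017.52
Difference = |467771.67 − 452017.52| = 15754.15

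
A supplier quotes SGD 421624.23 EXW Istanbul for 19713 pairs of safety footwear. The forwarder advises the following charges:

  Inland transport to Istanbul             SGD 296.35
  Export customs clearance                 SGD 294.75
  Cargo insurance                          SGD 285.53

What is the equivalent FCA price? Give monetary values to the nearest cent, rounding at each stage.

FCA price: SGD 422215.33

Not relevant to the conversion: insurance — on the buyer under both terms; not part of either seller's price.
From EXW to FCA, the seller additionally bears: inland to port, export clearance.
FCA price = 421624.23 + 296.35 + 294.75 = 422215.33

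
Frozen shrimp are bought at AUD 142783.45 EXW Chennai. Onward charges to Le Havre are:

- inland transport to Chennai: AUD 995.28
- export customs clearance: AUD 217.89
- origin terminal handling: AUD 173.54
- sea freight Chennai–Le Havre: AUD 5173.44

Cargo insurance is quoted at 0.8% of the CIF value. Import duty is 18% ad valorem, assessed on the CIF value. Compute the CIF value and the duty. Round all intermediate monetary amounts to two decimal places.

CIF value: AUD 150547.98; import duty: AUD 27098.64

Let C be the CIF value. C = EXW price + pre-shipment costs + freight + 0.8% × C
C − 0.8% × C = 142783.45 + 995.28 + 217.89 + 173.54 + 5173.44
0.992 × C = 149343.60
C = 149343.60 / 0.992 = 150547.98
Insurance premium = 0.8% × 150547.98 = 1204.38
Import duty = 150547.98 × 18% = 27098.64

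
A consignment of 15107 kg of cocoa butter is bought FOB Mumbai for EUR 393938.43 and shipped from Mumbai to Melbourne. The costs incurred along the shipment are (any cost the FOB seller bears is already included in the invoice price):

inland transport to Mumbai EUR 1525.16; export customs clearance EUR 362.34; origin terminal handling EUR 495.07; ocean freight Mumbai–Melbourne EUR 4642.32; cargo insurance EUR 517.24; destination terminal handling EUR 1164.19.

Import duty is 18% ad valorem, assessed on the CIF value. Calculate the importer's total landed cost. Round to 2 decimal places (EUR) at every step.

FOB: the seller bears costs until goods are on board at the origin port; the buyer bears freight, insurance and all costs thereafter.
Already in the invoice (seller's account under FOB): inland to port, export clearance, origin terminal — exclude.
CIF value = FOB price + freight + insurance = 393938.43 + 4642.32 + 517.24 = 399097.99
Import duty = 399097.99 × 18% = 71837.64
Buyer bears: freight 4642.32 + insurance 517.24 + destination terminal 1164.19 + duty 71837.64 = 78161.39
Landed cost = invoice 393938.43 + 78161.39 = 472099.82

Total landed cost: EUR 472099.82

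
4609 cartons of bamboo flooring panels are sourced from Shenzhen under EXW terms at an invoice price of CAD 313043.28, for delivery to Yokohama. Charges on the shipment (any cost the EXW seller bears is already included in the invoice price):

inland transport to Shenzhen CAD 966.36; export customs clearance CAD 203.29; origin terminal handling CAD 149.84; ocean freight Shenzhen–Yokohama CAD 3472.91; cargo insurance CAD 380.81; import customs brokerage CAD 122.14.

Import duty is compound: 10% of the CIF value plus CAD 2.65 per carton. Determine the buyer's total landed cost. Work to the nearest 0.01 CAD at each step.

EXW: the seller makes goods available at their premises; the buyer bears all onward costs.
CIF value = EXW price + inland to port + export clearance + origin terminal + freight + insurance = 313043.28 + 966.36 + 203.29 + 149.84 + 3472.91 + 380.81 = 318216.49
Ad valorem component: 318216.49 × 10% = 31821.65
Specific component: 4609 × 2.65 = 12213.85
Import duty = 31821.65 + 12213.85 = 44035.50
Buyer bears: inland to port 966.36 + export clearance 203.29 + origin terminal 149.84 + freight 3472.91 + insurance 380.81 + brokerage 122.14 + duty 44035.50 = 49330.85
Landed cost = invoice 313043.28 + 49330.85 = 362374.13

Total landed cost: CAD 362374.13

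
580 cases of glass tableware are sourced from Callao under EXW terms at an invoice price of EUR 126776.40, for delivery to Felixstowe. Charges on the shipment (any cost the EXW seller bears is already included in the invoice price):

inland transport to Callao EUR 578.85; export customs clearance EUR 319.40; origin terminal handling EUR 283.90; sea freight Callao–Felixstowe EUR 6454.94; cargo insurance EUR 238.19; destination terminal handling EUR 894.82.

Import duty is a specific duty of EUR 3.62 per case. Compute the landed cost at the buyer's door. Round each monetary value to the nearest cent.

EXW: the seller makes goods available at their premises; the buyer bears all onward costs.
CIF value = EXW price + inland to port + export clearance + origin terminal + freight + insurance = 126776.40 + 578.85 + 319.40 + 283.90 + 6454.94 + 238.19 = 134651.68
Import duty = 580 × 3.62 = 2099.60
Buyer bears: inland to port 578.85 + export clearance 319.40 + origin terminal 283.90 + freight 6454.94 + insurance 238.19 + destination terminal 894.82 + duty 2099.60 = 10869.70
Landed cost = invoice 126776.40 + 10869.70 = 137646.10

Total landed cost: EUR 137646.10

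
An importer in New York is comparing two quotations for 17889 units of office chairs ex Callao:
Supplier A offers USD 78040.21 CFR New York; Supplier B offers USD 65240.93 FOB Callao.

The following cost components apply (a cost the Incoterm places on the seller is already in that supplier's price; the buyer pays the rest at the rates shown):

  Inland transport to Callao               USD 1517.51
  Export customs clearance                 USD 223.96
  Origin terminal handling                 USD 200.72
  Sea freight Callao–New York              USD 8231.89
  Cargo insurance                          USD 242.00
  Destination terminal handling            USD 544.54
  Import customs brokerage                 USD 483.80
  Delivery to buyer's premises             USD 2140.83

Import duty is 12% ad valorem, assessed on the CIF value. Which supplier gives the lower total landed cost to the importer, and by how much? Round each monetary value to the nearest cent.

Supplier A (CFR):
CIF value = CFR price + insurance = 78040.21 + 242.00 = 78282.21
Import duty = 78282.21 × 12% = 9393.87
Buyer bears (A): 242.00 + 544.54 + 483.80 + 2140.83 = 3411.17
Landed cost (A) = invoice 78040.21 + 3411.17 + duty 9393.87 = 90845.25
Supplier B (FOB):
CIF value = FOB price + freight + insurance = 65240.93 + 8231.89 + 242.00 = 73714.82
Import duty = 73714.82 × 12% = 8845.78
Buyer bears (B): 8231.89 + 242.00 + 544.54 + 483.80 + 2140.83 = 11643.06
Landed cost (B) = invoice 65240.93 + 11643.06 + duty 8845.78 = 85729.77
Difference = |90845.25 − 85729.77| = 5115.48

Supplier B is cheaper by USD 5115.48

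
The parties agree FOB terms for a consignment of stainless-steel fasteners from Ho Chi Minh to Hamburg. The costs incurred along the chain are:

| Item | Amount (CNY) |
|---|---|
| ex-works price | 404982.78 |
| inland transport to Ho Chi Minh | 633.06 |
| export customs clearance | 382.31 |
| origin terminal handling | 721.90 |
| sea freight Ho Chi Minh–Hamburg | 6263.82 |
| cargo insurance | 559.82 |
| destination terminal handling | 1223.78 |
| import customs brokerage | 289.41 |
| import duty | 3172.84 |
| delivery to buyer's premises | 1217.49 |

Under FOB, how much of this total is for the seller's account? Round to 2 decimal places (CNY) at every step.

FOB: the seller bears costs until goods are on board at the origin port; the buyer bears freight, insurance and all costs thereafter.
Seller's account: goods 404982.78 + inland to port 633.06 + export clearance 382.31 + origin terminal 721.90 = 406720.05
Buyer's account: freight 6263.82 + insurance 559.82 + destination terminal 1223.78 + brokerage 289.41 + duty 3172.84 + delivery 1217.49 = 12727.16

Seller's account: CNY 406720.05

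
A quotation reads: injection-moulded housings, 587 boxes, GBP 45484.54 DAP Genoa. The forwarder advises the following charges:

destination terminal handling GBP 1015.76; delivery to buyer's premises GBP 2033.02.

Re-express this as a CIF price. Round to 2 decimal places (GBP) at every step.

CIF price: GBP 42435.76

From DAP to CIF, the seller no longer bears: destination terminal, delivery.
CIF price = 45484.54 − 1015.76 − 2033.02 = 42435.76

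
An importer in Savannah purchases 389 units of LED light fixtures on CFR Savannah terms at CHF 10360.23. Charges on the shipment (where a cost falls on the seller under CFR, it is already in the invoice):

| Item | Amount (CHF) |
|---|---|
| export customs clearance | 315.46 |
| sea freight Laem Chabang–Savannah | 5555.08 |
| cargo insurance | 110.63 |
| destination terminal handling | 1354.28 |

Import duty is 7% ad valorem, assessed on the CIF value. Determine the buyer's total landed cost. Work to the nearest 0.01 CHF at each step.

Total landed cost: CHF 12558.10

CFR: the seller pays costs through ocean freight to the destination port, but not insurance.
Already in the invoice (seller's account under CFR): export clearance, freight — exclude.
CIF value = CFR price + insurance = 10360.23 + 110.63 = 10470.86
Import duty = 10470.86 × 7% = 732.96
Buyer bears: insurance 110.63 + destination terminal 1354.28 + duty 732.96 = 2197.87
Landed cost = invoice 10360.23 + 2197.87 = 12558.10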